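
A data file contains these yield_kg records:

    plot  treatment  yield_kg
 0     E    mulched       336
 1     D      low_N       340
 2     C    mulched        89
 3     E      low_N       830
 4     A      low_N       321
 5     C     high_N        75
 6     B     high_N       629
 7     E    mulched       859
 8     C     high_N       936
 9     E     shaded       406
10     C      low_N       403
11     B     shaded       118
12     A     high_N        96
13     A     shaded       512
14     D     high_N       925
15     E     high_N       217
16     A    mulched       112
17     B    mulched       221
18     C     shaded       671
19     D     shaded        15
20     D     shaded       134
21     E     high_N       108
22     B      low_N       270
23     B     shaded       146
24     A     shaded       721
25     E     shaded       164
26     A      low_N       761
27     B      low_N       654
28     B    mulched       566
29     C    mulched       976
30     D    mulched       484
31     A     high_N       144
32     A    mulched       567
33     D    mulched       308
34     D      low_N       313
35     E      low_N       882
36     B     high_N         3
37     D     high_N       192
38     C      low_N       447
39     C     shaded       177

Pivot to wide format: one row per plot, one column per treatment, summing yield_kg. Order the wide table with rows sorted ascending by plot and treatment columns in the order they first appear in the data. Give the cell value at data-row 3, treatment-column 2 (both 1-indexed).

With rows sorted ascending by plot, row 3 is plot=C. treatment columns in first-appearance order: mulched, low_N, high_N, shaded; column 2 is low_N.
Long rows with plot=C, treatment=low_N: 403 + 447 = 850.

850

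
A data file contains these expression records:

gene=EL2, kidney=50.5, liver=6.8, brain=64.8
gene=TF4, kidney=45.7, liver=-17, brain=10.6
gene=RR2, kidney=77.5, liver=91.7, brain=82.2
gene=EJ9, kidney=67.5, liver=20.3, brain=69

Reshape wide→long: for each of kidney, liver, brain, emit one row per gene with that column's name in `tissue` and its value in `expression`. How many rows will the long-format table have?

12

4 gene values × 3 melted columns = 12 rows.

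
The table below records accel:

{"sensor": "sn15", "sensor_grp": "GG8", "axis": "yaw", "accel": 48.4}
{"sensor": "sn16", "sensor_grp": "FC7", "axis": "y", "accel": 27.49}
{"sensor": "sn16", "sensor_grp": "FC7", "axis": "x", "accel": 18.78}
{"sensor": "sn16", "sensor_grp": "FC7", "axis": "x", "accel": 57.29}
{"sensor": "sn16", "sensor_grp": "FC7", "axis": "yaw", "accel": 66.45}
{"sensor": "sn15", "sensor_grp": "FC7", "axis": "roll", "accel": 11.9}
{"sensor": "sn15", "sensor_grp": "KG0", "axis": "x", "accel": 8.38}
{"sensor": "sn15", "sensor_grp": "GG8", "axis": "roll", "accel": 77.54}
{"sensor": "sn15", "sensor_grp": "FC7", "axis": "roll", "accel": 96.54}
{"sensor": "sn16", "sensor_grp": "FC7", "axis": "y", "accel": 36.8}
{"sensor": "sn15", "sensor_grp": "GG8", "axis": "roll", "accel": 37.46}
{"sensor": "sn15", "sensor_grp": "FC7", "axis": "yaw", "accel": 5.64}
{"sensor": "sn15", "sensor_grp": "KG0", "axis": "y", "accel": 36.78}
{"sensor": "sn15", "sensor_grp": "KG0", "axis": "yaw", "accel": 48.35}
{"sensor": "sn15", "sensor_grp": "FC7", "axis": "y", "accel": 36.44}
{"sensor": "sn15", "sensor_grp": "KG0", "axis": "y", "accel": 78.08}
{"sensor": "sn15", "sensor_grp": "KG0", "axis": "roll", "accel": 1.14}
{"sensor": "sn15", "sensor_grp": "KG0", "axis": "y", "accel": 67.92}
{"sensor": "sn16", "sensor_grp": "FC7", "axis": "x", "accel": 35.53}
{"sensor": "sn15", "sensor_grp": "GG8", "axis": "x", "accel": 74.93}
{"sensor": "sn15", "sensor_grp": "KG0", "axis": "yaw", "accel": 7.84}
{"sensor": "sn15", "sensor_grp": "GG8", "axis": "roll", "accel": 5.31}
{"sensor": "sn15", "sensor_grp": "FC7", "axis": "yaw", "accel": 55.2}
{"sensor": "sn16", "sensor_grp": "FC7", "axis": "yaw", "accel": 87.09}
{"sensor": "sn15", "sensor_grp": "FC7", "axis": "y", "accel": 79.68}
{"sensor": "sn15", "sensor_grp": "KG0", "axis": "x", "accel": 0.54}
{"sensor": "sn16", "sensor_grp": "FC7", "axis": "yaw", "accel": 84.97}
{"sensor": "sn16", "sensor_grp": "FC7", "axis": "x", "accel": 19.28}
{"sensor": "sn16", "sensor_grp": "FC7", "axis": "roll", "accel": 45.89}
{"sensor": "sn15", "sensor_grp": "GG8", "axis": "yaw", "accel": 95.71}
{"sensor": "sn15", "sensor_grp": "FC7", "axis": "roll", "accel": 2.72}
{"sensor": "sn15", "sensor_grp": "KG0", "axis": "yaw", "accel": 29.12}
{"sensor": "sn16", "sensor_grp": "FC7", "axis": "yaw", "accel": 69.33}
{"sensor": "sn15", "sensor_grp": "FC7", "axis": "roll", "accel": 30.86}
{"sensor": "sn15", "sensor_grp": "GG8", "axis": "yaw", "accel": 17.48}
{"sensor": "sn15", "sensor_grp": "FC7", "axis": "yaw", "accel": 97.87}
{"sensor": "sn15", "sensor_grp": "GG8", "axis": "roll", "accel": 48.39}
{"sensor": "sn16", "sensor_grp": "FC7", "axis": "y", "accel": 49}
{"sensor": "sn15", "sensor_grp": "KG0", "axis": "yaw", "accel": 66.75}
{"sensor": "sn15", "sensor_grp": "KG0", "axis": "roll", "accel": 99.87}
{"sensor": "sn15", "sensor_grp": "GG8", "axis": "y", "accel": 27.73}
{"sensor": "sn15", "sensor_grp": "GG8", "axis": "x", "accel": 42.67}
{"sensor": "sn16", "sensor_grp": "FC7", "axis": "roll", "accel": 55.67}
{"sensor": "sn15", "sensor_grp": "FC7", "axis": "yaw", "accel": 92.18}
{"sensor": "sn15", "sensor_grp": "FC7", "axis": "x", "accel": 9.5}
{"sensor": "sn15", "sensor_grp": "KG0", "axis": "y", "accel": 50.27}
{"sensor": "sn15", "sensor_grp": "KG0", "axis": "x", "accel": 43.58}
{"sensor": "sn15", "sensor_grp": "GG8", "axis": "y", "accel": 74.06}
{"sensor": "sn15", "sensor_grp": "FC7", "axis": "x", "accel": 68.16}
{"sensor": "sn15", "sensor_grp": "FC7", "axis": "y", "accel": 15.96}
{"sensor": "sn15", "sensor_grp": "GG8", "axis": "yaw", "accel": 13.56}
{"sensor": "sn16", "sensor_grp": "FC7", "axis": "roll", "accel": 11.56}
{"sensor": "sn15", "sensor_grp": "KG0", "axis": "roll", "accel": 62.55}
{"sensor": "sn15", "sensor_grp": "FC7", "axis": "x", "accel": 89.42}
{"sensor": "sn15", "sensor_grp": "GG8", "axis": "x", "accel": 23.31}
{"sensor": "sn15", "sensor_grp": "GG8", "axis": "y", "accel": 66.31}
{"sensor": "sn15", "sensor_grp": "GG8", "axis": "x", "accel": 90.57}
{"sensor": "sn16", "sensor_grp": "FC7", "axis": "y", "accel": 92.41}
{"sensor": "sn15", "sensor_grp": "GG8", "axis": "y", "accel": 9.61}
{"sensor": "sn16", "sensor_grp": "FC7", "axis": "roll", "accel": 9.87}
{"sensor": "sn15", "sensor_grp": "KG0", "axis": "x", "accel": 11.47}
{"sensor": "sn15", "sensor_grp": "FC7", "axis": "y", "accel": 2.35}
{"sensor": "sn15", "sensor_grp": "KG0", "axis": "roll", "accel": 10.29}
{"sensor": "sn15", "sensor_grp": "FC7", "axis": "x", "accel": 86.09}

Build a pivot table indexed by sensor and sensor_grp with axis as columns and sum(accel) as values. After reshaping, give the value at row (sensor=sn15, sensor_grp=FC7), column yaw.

Rows with sensor=sn15, sensor_grp=FC7 and axis=yaw: accel values are 5.64, 55.2, 97.87, 92.18.
5.64 + 55.2 + 97.87 + 92.18 = 250.89.

250.89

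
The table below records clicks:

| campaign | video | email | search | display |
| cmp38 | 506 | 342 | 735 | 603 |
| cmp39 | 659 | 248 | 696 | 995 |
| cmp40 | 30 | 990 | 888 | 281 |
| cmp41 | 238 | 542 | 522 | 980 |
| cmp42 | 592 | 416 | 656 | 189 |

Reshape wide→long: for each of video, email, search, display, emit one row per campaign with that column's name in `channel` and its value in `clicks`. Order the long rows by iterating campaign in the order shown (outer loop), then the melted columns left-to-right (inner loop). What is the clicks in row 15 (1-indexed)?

20 rows total (5 × 4). Row 15: index ⌊(15-1)/4⌋ = 3 into campaign → cmp41; (15-1) mod 4 = 2 into the melted columns → search.
So row 15 is (cmp41, search, 522); clicks = 522.

522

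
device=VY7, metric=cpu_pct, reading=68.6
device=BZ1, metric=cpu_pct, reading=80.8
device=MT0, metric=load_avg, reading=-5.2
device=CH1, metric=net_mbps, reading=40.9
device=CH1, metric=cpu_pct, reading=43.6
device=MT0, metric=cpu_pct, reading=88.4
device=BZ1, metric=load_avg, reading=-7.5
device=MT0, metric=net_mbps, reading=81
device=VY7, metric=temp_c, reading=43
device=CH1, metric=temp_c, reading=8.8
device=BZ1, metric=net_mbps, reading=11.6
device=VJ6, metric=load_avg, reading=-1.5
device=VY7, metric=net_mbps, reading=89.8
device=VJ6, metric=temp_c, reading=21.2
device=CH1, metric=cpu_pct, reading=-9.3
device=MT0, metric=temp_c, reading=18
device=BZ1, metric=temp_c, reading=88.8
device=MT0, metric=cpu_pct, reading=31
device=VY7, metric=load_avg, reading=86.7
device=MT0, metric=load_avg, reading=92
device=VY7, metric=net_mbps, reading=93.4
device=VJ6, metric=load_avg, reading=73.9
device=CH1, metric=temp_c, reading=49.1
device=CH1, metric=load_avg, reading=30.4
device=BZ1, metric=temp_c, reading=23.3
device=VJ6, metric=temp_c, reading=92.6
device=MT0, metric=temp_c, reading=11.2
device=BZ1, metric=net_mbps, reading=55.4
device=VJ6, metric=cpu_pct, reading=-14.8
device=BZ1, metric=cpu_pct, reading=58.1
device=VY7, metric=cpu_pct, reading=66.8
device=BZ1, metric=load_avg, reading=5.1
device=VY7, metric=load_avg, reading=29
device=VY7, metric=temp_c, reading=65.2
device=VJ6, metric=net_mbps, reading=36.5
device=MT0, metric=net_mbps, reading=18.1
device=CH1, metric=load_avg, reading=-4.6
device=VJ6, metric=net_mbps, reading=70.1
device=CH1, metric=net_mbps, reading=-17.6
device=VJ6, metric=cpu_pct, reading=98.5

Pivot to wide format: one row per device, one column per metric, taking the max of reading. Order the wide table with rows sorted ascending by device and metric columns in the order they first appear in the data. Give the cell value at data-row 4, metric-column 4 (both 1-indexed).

92.6

With rows sorted ascending by device, row 4 is device=VJ6. metric columns in first-appearance order: cpu_pct, load_avg, net_mbps, temp_c; column 4 is temp_c.
Long rows with device=VJ6, metric=temp_c: max(21.2, 92.6) = 92.6.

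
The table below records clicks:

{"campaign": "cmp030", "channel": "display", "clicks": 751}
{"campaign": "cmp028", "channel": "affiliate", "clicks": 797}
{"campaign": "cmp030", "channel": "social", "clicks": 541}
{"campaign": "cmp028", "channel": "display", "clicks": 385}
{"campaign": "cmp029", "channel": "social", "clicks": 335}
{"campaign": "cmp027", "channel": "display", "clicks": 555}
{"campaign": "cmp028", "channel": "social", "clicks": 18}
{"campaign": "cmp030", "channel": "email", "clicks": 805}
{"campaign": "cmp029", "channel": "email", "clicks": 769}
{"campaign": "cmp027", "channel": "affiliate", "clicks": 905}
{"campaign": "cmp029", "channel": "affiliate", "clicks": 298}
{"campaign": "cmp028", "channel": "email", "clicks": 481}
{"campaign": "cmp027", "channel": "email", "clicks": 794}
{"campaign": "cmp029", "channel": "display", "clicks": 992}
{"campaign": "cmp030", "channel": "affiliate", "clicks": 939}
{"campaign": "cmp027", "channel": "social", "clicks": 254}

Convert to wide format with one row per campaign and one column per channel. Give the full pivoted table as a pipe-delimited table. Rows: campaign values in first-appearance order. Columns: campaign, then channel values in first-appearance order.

| campaign | display | affiliate | social | email |
| cmp030 | 751 | 939 | 541 | 805 |
| cmp028 | 385 | 797 | 18 | 481 |
| cmp029 | 992 | 298 | 335 | 769 |
| cmp027 | 555 | 905 | 254 | 794 |

Columns: campaign plus the 4 distinct channel values (display, affiliate, social, email).
For example, row cmp030 column display takes clicks=751 from the long row (cmp030, display).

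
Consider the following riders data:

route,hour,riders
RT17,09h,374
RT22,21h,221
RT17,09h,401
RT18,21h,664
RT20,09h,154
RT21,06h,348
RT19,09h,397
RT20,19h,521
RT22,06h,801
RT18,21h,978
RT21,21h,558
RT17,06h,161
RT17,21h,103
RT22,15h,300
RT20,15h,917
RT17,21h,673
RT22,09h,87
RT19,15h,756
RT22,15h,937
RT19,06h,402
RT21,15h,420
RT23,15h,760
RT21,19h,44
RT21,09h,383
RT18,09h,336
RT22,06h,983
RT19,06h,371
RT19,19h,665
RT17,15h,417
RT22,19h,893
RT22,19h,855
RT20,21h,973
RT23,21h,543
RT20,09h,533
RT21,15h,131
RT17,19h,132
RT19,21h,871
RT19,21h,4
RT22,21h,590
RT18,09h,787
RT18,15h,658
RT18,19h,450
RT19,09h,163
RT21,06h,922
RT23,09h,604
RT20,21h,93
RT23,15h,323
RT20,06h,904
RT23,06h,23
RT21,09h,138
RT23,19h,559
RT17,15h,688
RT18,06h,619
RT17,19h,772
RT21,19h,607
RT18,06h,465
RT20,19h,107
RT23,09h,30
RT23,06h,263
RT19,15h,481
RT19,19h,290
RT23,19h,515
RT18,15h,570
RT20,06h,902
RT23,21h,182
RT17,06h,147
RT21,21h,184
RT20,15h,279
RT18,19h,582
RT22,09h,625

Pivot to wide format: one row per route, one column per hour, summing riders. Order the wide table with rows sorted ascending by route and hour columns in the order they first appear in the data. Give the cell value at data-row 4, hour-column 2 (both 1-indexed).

With rows sorted ascending by route, row 4 is route=RT20. hour columns in first-appearance order: 09h, 21h, 06h, 19h, 15h; column 2 is 21h.
Long rows with route=RT20, hour=21h: 973 + 93 = 1066.

1066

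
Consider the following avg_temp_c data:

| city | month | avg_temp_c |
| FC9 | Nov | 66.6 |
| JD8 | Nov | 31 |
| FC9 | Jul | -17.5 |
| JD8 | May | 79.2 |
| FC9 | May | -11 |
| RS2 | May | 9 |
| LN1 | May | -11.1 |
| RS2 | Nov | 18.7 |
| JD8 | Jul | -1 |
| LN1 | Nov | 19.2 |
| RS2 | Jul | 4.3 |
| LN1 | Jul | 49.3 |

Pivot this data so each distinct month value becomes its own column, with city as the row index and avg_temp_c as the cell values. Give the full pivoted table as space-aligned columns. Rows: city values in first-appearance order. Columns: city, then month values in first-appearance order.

city  Nov   Jul    May  
FC9   66.6  -17.5  -11  
JD8   31    -1     79.2 
RS2   18.7  4.3    9    
LN1   19.2  49.3   -11.1

Columns: city plus the 3 distinct month values (Nov, Jul, May).
For example, row FC9 column Nov takes avg_temp_c=66.6 from the long row (FC9, Nov).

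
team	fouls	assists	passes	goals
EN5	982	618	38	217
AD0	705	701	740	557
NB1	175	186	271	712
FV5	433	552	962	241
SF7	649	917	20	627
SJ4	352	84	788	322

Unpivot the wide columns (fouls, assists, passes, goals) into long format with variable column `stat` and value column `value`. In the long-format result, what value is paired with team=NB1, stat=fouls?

175

Unpivoting turns each (team, wide-column) pair into one long row.
The wide cell at row NB1, column fouls holds 175, so the long row (NB1, fouls) has value=175.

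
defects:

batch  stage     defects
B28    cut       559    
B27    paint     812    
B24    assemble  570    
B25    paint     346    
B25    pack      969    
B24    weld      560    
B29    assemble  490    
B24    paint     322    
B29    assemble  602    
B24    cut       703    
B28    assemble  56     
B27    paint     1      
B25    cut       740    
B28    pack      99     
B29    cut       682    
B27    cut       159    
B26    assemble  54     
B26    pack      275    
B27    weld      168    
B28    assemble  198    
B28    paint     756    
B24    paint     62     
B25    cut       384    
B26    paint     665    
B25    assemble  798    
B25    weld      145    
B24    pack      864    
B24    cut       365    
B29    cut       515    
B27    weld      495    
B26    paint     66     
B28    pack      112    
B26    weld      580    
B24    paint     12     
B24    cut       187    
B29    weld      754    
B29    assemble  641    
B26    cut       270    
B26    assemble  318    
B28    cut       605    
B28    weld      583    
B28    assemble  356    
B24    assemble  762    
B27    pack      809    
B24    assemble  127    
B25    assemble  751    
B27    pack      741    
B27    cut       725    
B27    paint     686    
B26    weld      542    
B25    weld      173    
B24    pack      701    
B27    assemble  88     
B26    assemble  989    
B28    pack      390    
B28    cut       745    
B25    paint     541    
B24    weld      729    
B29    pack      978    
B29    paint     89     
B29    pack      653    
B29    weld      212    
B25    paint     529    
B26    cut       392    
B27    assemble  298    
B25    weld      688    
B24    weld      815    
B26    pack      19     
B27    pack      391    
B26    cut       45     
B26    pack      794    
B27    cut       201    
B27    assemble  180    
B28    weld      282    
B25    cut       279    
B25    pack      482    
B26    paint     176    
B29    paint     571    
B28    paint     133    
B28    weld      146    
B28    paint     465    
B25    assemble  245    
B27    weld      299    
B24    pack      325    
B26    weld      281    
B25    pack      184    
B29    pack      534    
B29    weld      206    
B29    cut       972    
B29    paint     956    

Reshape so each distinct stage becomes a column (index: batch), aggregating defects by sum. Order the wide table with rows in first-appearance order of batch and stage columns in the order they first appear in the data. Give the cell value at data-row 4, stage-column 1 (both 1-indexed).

1403

With rows in first-appearance order of batch, row 4 is batch=B25. stage columns in first-appearance order: cut, paint, assemble, pack, weld; column 1 is cut.
Long rows with batch=B25, stage=cut: 740 + 384 + 279 = 1403.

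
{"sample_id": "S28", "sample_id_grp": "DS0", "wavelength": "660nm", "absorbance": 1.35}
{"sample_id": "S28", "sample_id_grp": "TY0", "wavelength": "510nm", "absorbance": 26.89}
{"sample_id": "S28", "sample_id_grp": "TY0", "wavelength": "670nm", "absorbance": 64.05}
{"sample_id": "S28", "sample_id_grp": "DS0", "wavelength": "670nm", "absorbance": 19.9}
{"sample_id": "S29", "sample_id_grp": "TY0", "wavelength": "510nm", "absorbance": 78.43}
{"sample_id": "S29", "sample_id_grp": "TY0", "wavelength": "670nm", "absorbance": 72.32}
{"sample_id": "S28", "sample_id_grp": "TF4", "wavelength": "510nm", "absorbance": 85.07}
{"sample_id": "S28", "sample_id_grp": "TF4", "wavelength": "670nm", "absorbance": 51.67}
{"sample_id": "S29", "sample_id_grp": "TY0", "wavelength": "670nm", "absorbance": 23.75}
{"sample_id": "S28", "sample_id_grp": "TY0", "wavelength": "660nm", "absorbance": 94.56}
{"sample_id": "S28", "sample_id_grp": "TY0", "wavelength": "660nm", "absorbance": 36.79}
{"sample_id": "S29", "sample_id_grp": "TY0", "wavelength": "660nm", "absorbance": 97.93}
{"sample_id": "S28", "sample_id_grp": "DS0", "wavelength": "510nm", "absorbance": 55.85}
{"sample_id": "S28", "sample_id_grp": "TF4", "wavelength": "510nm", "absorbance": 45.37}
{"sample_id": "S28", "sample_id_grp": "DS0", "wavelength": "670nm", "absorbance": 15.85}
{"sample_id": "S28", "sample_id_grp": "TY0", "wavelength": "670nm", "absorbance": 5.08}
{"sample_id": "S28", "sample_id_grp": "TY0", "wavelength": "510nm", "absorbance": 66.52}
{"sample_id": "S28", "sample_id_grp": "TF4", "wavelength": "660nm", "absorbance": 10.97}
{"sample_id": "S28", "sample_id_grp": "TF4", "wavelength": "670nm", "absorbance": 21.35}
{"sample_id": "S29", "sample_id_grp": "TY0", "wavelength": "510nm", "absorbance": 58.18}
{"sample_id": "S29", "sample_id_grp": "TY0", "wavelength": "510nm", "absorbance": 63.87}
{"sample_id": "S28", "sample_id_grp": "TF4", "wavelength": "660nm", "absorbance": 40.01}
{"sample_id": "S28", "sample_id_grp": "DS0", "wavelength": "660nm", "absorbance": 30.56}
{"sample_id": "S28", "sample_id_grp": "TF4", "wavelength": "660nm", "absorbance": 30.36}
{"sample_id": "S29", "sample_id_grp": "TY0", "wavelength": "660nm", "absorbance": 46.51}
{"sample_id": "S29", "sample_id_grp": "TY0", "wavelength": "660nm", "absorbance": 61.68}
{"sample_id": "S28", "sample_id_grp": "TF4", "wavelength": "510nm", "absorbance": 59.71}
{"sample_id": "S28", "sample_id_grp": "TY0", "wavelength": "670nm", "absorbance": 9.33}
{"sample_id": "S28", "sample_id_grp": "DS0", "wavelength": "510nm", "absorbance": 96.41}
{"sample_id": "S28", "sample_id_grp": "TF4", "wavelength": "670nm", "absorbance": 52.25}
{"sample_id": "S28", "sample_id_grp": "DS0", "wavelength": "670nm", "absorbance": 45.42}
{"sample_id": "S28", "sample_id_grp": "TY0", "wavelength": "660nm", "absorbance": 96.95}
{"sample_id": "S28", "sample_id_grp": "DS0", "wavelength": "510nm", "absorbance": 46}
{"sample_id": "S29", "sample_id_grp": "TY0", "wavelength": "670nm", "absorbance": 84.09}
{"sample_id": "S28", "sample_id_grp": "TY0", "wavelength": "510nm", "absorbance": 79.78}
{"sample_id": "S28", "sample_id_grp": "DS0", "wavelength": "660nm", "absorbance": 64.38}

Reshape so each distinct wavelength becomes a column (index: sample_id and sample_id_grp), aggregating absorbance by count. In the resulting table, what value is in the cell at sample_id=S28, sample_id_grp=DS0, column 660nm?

3

Rows with sample_id=S28, sample_id_grp=DS0 and wavelength=660nm: absorbance values are 1.35, 30.56, 64.38.
3 rows match — count = 3.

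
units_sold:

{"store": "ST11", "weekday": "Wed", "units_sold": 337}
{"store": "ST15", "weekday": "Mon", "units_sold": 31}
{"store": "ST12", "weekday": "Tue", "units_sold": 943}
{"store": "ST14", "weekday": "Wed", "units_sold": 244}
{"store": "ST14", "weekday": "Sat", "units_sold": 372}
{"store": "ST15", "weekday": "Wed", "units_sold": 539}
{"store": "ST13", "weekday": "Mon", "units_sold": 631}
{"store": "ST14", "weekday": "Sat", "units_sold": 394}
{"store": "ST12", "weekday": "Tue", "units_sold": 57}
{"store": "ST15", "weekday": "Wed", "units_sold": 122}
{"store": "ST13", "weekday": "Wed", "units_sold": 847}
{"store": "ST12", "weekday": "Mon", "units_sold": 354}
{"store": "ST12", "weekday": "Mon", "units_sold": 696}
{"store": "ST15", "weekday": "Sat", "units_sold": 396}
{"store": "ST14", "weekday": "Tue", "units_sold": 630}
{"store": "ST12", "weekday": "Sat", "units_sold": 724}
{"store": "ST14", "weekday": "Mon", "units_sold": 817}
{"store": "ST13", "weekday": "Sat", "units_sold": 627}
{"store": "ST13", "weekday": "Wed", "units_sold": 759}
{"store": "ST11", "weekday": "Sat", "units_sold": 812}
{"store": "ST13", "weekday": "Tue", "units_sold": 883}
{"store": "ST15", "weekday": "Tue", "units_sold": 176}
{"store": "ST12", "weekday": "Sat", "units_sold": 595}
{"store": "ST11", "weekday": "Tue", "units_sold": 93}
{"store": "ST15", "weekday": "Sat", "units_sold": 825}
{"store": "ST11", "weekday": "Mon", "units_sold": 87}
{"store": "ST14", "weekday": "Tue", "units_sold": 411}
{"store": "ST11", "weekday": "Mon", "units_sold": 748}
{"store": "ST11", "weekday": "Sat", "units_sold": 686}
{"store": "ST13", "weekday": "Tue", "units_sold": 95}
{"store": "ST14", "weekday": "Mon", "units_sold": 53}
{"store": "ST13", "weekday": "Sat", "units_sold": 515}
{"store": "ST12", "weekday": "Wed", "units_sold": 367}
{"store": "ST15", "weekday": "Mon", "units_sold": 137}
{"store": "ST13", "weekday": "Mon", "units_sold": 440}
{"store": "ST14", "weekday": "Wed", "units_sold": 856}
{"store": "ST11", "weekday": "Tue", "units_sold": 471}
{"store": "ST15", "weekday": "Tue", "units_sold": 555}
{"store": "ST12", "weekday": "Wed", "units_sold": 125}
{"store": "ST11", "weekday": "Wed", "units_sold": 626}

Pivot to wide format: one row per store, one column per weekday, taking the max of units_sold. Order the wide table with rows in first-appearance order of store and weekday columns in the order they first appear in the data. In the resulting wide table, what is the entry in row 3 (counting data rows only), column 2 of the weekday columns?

With rows in first-appearance order of store, row 3 is store=ST12. weekday columns in first-appearance order: Wed, Mon, Tue, Sat; column 2 is Mon.
Long rows with store=ST12, weekday=Mon: max(354, 696) = 696.

696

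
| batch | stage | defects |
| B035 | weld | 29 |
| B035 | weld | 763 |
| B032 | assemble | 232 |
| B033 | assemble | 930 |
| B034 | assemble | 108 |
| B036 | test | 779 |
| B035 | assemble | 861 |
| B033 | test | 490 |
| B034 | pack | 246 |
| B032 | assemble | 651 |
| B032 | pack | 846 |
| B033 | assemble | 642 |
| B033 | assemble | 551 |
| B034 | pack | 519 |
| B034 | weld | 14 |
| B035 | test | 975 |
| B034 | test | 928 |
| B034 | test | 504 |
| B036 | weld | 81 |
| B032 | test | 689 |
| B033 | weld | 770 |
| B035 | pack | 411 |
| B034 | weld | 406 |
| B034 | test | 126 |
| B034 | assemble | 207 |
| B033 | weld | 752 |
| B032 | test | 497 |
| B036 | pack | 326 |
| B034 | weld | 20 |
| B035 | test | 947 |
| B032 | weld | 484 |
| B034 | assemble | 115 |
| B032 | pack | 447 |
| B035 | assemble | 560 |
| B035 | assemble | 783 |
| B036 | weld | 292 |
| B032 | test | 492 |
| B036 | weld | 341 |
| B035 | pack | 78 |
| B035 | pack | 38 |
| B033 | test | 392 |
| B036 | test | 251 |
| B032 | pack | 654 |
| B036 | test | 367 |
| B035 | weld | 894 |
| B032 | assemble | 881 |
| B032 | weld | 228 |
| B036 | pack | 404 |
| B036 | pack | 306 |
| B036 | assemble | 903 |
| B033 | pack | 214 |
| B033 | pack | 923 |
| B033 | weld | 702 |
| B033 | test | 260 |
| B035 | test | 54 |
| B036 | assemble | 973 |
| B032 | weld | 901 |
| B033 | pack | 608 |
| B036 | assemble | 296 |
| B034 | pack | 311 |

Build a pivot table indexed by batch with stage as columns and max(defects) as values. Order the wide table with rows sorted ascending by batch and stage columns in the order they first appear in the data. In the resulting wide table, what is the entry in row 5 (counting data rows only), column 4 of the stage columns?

With rows sorted ascending by batch, row 5 is batch=B036. stage columns in first-appearance order: weld, assemble, test, pack; column 4 is pack.
Long rows with batch=B036, stage=pack: max(326, 404, 306) = 404.

404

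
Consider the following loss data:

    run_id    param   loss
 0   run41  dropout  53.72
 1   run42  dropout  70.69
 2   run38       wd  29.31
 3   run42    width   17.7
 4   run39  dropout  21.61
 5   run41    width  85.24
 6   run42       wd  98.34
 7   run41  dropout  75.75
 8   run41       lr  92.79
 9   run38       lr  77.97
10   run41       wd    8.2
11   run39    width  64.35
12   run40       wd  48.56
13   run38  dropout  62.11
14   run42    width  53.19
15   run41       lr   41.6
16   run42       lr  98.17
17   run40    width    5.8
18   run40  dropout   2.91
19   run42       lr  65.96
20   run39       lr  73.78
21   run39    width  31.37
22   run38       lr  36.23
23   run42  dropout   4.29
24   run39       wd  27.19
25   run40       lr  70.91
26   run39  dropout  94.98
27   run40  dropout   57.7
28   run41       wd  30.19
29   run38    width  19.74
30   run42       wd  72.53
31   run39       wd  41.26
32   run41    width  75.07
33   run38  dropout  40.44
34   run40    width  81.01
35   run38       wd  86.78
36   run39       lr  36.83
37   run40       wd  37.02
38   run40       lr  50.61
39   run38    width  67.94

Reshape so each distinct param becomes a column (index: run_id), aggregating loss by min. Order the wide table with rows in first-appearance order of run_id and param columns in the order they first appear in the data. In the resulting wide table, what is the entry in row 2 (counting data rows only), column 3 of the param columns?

With rows in first-appearance order of run_id, row 2 is run_id=run42. param columns in first-appearance order: dropout, wd, width, lr; column 3 is width.
Long rows with run_id=run42, param=width: min(17.7, 53.19) = 17.7.

17.7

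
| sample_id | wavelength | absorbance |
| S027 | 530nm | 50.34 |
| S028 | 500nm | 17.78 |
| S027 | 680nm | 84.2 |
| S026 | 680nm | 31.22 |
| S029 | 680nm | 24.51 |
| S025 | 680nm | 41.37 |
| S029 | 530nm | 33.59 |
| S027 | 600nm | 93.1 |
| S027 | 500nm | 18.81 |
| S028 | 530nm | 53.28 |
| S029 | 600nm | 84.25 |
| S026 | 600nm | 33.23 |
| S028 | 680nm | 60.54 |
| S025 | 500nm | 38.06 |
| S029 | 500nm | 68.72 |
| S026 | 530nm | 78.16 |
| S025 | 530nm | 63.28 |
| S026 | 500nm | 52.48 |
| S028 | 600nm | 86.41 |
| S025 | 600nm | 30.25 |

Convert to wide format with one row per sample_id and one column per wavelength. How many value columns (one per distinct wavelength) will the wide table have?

4

4 distinct wavelength values: 500nm, 530nm, 600nm, 680nm.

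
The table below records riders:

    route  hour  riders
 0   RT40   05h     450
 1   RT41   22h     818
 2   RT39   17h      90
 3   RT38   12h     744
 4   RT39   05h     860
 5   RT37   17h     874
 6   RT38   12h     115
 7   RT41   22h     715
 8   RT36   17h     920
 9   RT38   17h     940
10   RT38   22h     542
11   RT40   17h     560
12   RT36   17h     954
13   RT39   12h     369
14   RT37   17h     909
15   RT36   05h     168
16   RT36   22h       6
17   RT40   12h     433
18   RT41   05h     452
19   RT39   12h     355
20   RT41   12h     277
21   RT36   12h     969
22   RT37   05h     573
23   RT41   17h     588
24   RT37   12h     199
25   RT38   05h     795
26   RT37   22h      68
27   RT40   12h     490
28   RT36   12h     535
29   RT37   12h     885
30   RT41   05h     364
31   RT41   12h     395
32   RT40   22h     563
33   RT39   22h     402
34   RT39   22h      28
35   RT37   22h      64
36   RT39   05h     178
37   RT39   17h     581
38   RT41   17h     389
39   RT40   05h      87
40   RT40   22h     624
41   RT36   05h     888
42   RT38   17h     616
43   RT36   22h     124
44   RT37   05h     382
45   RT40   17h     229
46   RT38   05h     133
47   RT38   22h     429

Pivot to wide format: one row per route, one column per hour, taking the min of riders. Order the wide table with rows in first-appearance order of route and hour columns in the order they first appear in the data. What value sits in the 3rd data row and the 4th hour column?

355

With rows in first-appearance order of route, row 3 is route=RT39. hour columns in first-appearance order: 05h, 22h, 17h, 12h; column 4 is 12h.
Long rows with route=RT39, hour=12h: min(369, 355) = 355.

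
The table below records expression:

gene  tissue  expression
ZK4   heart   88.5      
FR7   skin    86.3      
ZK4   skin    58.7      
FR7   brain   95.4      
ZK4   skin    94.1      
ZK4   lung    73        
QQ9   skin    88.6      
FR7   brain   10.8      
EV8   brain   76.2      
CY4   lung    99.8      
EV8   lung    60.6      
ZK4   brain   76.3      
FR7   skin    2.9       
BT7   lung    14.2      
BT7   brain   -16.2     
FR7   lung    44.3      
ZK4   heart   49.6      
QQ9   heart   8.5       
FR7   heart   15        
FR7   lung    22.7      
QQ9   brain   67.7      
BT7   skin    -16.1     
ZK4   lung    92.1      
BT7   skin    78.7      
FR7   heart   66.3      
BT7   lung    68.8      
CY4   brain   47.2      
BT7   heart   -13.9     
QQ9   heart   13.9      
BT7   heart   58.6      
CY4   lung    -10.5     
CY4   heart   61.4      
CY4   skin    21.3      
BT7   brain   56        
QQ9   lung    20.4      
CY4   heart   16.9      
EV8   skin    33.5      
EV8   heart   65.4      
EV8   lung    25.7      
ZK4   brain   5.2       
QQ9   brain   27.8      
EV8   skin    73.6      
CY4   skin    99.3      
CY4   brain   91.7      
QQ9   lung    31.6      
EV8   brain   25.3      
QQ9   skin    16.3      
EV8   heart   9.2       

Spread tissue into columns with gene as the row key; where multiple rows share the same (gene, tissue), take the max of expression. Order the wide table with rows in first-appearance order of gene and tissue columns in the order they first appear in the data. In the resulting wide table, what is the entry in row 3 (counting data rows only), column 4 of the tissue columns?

With rows in first-appearance order of gene, row 3 is gene=QQ9. tissue columns in first-appearance order: heart, skin, brain, lung; column 4 is lung.
Long rows with gene=QQ9, tissue=lung: max(20.4, 31.6) = 31.6.

31.6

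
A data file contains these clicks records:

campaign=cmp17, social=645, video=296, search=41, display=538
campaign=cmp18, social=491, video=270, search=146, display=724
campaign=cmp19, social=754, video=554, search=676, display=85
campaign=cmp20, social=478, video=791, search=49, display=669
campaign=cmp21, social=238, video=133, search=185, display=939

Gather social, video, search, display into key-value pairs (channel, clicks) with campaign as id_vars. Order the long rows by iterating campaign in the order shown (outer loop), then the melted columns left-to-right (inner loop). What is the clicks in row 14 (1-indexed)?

791

20 rows total (5 × 4). Row 14: index ⌊(14-1)/4⌋ = 3 into campaign → cmp20; (14-1) mod 4 = 1 into the melted columns → video.
So row 14 is (cmp20, video, 791); clicks = 791.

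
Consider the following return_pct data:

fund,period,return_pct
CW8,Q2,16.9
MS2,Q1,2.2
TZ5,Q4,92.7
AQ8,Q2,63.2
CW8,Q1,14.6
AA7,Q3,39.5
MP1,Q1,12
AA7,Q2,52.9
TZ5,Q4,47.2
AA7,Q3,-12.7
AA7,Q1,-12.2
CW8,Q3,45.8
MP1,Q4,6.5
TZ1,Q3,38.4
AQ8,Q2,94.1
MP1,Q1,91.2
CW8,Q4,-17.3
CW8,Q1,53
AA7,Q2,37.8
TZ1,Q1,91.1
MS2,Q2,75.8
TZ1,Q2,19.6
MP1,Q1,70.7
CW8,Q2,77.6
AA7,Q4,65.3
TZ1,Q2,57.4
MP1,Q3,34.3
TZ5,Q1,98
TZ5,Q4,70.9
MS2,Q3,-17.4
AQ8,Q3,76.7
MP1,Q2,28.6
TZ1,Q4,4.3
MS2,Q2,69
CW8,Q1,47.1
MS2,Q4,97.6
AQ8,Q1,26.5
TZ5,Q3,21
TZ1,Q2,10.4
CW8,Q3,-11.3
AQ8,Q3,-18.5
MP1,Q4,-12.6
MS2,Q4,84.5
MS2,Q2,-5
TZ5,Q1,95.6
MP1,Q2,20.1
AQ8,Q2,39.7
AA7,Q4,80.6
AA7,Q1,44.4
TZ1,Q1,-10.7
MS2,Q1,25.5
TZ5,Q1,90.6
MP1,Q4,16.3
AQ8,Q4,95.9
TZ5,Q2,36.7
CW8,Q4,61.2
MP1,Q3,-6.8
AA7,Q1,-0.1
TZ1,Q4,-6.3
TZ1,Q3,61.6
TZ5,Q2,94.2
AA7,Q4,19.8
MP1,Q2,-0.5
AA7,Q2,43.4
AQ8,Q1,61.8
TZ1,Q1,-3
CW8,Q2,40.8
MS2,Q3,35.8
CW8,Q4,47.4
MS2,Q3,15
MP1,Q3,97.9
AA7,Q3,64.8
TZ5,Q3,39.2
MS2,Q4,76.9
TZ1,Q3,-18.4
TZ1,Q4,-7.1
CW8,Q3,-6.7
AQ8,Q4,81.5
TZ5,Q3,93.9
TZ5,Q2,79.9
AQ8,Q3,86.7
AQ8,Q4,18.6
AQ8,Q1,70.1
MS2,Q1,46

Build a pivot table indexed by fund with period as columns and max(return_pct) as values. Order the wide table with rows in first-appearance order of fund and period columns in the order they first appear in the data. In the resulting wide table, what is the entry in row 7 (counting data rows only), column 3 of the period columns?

4.3

With rows in first-appearance order of fund, row 7 is fund=TZ1. period columns in first-appearance order: Q2, Q1, Q4, Q3; column 3 is Q4.
Long rows with fund=TZ1, period=Q4: max(4.3, -6.3, -7.1) = 4.3.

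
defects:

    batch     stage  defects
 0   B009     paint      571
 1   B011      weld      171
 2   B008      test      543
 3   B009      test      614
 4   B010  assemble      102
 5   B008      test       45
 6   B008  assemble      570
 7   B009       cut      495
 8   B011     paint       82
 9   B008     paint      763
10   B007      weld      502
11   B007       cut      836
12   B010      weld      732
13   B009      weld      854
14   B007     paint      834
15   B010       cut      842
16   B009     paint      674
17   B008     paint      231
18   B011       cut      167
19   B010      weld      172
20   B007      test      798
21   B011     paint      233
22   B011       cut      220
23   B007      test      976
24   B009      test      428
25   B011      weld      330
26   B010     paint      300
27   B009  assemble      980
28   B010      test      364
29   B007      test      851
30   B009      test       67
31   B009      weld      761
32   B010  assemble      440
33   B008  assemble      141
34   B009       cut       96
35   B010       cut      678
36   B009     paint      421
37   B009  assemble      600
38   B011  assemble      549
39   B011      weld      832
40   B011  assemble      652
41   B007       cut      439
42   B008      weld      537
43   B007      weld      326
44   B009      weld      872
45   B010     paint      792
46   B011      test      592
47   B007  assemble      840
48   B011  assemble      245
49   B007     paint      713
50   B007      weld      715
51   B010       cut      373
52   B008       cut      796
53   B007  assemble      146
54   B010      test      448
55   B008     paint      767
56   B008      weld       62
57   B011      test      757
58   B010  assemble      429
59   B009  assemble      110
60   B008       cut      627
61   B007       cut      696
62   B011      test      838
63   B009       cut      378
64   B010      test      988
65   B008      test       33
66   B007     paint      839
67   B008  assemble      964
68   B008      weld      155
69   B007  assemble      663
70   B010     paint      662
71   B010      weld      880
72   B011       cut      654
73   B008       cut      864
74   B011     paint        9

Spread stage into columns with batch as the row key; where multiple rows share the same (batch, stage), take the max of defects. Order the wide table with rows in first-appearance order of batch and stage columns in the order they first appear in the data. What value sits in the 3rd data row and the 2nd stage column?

With rows in first-appearance order of batch, row 3 is batch=B008. stage columns in first-appearance order: paint, weld, test, assemble, cut; column 2 is weld.
Long rows with batch=B008, stage=weld: max(537, 62, 155) = 537.

537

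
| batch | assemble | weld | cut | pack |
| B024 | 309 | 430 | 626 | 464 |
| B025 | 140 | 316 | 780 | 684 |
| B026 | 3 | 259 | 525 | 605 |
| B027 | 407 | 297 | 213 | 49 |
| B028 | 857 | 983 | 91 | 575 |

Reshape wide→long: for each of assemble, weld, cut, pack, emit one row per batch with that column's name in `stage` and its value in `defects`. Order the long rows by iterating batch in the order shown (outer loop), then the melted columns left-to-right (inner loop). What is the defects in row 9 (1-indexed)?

20 rows total (5 × 4). Row 9: index ⌊(9-1)/4⌋ = 2 into batch → B026; (9-1) mod 4 = 0 into the melted columns → assemble.
So row 9 is (B026, assemble, 3); defects = 3.

3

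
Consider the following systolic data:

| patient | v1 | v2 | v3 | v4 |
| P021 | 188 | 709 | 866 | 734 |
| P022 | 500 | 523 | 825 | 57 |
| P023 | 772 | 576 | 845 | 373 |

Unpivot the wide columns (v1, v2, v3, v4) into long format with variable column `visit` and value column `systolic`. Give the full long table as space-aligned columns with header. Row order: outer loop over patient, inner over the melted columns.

patient  visit  systolic
P021     v1     188     
P021     v2     709     
P021     v3     866     
P021     v4     734     
P022     v1     500     
P022     v2     523     
P022     v3     825     
P022     v4     57      
P023     v1     772     
P023     v2     576     
P023     v3     845     
P023     v4     373     

Each (patient, column) pair becomes one row: 3 × 4 = 12 rows.
For example, (P021, v1) → systolic=188.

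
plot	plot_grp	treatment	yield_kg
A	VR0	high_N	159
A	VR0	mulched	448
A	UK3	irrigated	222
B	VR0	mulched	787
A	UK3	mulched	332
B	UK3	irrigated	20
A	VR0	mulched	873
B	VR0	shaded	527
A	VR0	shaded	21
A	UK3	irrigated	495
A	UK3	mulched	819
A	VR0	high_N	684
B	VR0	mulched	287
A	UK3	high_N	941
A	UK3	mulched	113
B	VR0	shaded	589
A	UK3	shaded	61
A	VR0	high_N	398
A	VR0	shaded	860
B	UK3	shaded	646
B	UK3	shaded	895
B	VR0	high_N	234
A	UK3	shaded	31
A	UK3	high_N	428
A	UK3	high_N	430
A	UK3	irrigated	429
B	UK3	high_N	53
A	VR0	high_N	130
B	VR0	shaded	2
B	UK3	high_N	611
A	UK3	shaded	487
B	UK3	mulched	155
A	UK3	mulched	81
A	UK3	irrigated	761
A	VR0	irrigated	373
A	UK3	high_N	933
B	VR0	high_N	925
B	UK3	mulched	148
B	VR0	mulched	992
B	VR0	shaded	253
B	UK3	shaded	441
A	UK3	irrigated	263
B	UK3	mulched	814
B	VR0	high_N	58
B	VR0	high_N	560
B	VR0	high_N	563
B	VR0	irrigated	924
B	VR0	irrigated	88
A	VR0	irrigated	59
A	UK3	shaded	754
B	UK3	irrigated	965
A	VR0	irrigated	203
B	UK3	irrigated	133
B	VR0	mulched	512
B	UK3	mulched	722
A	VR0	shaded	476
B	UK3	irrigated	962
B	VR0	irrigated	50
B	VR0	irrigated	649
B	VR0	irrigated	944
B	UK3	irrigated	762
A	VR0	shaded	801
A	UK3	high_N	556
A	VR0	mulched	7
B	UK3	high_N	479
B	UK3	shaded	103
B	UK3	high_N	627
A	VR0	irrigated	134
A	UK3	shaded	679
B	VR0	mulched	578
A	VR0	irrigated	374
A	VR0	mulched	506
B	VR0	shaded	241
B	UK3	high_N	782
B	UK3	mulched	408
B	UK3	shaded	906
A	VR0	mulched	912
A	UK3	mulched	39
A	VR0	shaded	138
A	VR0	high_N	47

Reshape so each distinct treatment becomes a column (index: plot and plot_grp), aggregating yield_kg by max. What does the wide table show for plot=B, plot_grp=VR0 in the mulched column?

Rows with plot=B, plot_grp=VR0 and treatment=mulched: yield_kg values are 787, 287, 992, 512, 578.
max(787, 287, 992, 512, 578) = 992.

992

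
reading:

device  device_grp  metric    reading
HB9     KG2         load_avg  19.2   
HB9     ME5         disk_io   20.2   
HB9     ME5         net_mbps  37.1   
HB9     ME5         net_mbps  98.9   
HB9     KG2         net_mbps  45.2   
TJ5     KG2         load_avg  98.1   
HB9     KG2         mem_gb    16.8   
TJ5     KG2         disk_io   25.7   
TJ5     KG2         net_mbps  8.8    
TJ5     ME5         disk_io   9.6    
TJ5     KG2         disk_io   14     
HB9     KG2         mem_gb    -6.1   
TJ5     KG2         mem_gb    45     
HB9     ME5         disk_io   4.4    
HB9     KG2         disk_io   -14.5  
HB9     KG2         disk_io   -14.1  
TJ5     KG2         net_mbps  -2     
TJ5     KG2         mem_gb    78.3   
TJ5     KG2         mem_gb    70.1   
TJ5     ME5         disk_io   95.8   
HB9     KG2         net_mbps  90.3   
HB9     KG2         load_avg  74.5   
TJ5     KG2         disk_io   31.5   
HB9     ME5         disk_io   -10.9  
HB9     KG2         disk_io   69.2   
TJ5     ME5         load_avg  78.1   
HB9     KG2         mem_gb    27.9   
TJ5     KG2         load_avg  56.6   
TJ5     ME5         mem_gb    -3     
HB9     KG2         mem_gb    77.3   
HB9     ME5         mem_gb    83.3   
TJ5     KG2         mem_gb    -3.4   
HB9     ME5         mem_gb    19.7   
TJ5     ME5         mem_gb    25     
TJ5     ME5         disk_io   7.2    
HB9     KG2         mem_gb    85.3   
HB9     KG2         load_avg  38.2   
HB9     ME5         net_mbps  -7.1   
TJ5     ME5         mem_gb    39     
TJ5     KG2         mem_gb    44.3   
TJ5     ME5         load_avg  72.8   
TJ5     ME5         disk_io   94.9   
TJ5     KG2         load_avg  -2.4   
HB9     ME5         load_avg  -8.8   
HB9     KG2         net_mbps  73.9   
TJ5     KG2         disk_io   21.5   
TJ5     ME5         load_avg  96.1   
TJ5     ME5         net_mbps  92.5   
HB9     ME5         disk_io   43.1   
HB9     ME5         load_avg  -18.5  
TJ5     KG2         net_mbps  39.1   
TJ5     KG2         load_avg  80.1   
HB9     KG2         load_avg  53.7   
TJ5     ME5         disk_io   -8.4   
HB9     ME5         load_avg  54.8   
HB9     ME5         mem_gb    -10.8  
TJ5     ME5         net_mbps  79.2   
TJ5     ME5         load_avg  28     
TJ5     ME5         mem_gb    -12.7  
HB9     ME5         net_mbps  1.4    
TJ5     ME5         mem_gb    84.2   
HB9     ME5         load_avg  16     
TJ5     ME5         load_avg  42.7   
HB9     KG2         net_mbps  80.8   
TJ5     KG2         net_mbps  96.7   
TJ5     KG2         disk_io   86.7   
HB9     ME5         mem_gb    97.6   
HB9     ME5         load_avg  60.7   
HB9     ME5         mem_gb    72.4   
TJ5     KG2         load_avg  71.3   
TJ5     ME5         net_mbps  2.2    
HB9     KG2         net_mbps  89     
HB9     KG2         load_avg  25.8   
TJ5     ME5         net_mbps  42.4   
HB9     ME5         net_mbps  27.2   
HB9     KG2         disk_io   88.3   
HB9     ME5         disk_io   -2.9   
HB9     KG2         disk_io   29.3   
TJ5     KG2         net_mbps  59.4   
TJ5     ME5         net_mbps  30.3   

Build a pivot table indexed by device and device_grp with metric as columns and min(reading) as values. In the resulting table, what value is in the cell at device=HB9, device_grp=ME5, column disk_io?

Rows with device=HB9, device_grp=ME5 and metric=disk_io: reading values are 20.2, 4.4, -10.9, 43.1, -2.9.
min(20.2, 4.4, -10.9, 43.1, -2.9) = -10.9.

-10.9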